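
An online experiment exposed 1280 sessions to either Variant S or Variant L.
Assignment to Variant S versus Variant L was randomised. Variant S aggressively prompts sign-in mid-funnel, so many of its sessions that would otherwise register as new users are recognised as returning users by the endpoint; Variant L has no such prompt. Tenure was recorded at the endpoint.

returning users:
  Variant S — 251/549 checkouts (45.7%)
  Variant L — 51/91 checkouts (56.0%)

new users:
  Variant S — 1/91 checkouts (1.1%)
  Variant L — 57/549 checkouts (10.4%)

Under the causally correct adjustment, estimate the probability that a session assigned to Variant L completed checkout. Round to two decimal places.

0.17

The user tenure-specific comparison favours Variant L throughout, but the pooled figures favour Variant S. The question is whether to condition on user tenure.
User tenure is recorded after the variant and is itself shifted by it — it sits on the causal path from variant to outcome. Conditioning on a mediator would strip out part of the effect we want; the pooled comparison gives the total causal effect.
So P(outcome | do(Variant L)) is just the pooled rate for Variant L: 108/640 = 0.169.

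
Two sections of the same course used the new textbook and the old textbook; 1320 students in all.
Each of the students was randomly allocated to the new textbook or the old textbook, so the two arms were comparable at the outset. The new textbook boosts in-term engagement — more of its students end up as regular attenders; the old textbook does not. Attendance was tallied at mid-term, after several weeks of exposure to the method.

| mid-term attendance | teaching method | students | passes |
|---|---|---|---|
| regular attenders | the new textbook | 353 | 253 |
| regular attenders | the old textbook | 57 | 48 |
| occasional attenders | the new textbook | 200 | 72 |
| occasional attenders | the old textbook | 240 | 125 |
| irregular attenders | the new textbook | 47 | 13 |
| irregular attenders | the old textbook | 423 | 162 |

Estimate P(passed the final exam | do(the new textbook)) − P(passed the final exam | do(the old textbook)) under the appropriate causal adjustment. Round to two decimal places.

+0.10

The stratified and pooled comparisons disagree (the old textbook wins within each mid-term attendance; the new textbook wins overall), so the answer turns on the causal role of mid-term attendance.
Mid-term attendance here is a post-treatment variable shaped by the teaching method; conditioning on it would introduce bias rather than remove it. The overall comparison is the causal one.
The causal difference is the pooled difference: 0.563 − 0.465 = +0.098.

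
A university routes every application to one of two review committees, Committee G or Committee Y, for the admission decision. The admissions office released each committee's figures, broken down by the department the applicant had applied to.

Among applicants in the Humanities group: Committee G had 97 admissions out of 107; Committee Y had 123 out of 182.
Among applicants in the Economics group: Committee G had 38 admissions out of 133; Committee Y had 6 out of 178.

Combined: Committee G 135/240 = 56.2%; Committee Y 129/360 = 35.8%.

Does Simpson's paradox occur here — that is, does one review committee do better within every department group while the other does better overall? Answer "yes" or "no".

no

Within each department level (Humanities 90.7% vs 67.6%; Economics 28.6% vs 3.4%), Committee G has the higher rate every time. Pooled: 56.2% vs 35.8% — Committee G has the higher rate overall. They agree.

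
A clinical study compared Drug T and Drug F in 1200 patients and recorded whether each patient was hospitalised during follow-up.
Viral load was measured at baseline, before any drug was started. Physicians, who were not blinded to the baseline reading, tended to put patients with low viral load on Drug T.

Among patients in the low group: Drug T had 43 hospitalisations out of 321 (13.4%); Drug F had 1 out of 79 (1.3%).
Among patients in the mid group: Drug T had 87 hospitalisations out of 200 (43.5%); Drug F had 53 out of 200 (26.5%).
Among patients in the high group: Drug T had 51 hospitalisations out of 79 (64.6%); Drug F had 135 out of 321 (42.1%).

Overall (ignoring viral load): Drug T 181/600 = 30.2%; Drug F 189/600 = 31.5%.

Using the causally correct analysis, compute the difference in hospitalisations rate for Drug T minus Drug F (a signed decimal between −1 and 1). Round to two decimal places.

+0.17

Here viral load is a common cause — it drives both which drug a case falls under and the outcome. The crude comparison mixes populations; the stratum-specific rates are the causally relevant ones.
Adjusting over the population distribution of viral load: 0.333·(0.134−0.013) + 0.333·(0.435−0.265) + 0.333·(0.646−0.421) = +0.172.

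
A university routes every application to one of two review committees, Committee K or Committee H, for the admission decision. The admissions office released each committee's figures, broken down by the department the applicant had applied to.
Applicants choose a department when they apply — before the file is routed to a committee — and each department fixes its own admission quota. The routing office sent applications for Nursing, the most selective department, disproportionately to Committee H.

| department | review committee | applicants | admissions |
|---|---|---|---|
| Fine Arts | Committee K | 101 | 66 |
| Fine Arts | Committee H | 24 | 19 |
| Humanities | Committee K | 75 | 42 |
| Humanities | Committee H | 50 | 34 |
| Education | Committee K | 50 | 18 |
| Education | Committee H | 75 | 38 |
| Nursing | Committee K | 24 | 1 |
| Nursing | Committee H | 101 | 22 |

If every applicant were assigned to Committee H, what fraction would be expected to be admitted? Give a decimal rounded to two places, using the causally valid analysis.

Here department is a common cause — it drives both which review committee a case falls under and the outcome. The crude comparison mixes populations; the stratum-specific rates are the causally relevant ones.
Standardising Committee H to the population department mix: 0.250·19/24 + 0.250·34/50 + 0.250·38/75 + 0.250·22/101 = 0.549.

0.55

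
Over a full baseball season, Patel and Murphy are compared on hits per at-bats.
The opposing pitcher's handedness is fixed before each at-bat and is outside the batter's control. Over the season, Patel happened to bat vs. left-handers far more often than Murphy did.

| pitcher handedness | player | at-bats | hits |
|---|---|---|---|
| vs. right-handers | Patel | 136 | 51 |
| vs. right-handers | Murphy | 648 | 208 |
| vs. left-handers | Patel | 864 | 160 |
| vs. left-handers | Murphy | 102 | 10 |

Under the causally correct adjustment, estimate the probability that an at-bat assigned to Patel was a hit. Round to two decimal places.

0.27

The stratified and pooled comparisons disagree (Patel wins within each pitcher handedness; Murphy wins overall), so the answer turns on the causal role of pitcher handedness.
Pitcher handedness differs across players for reasons unrelated to any effect of the player itself, and it separately predicts the outcome — a classic confounder. We must compare within pitcher handedness levels.
Standardising Patel to the population pitcher handedness mix: 0.448·51/136 + 0.552·160/864 = 0.270.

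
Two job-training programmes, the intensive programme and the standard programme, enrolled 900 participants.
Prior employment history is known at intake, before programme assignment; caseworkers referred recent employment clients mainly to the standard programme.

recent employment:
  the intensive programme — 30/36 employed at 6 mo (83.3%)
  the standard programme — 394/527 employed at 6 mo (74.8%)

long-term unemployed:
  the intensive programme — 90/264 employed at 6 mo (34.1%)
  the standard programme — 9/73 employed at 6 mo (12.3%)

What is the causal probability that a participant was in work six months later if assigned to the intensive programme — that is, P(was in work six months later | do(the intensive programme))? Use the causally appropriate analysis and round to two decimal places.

0.65

Since prior employment history is a pre-existing factor (not a product of the programme) and it affects the outcome on its own, it is a confounder. The stratified rates, not the pooled rate, identify the causal effect.
Standardising the intensive programme to the population prior employment history mix: 0.626·30/36 + 0.374·90/264 = 0.649.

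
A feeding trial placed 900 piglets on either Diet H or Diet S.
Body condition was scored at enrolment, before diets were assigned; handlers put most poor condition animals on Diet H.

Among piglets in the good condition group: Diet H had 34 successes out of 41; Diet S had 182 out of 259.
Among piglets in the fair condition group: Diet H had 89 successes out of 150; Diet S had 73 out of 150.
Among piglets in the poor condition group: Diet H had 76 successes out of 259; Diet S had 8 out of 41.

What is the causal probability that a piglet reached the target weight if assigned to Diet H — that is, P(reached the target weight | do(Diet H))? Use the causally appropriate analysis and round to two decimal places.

0.57

The stratified and pooled comparisons disagree (Diet H wins within each starting body condition; Diet S wins overall), so the answer turns on the causal role of starting body condition.
Since starting body condition is a pre-existing factor (not a product of the diet) and it affects the outcome on its own, it is a confounder. The stratified rates, not the pooled rate, identify the causal effect.
Standardising Diet H to the population starting body condition mix: 0.333·34/41 + 0.333·89/150 + 0.333·76/259 = 0.572.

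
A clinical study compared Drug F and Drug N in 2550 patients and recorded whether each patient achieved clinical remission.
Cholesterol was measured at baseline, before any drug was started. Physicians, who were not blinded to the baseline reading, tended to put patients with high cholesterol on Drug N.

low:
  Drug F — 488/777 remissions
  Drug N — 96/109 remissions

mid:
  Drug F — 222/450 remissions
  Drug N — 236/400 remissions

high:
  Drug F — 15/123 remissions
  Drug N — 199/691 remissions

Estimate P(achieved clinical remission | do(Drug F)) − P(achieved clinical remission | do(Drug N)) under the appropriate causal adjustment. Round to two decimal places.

-0.17

Since cholesterol is a pre-existing factor (not a product of the drug) and it affects the outcome on its own, it is a confounder. The stratified rates, not the pooled rate, identify the causal effect.
Adjusting over the population distribution of cholesterol: 0.347·(0.628−0.881) + 0.333·(0.493−0.590) + 0.319·(0.122−0.288) = -0.173.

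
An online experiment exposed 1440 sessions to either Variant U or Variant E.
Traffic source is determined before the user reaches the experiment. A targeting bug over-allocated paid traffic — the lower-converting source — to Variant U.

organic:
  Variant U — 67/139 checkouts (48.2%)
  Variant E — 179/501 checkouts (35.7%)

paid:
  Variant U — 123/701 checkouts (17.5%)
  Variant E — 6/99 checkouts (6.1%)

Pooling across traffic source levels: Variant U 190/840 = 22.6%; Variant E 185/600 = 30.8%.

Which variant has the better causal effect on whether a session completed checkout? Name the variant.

Variant U

The traffic source-specific comparison favours Variant U throughout, but the pooled figures favour Variant E. The question is whether to condition on traffic source.
Traffic source is set before the variant has any effect — it is not caused by the variant — and it independently drives the outcome. That makes it a confounder, so the causal comparison is within traffic source levels.
Within each level — organic: 48.2% vs 35.7%; paid: 17.5% vs 6.1% — Variant U is higher every time.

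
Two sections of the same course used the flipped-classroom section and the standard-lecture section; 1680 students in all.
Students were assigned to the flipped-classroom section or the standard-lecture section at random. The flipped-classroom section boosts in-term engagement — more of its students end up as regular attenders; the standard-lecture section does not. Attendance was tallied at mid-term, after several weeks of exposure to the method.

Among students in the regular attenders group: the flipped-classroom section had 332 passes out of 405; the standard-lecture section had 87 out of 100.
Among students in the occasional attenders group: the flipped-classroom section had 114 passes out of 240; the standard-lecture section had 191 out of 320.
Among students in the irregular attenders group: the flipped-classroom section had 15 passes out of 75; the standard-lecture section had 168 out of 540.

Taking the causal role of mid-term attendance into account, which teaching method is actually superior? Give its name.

Because the teaching method influences mid-term attendance, mid-term attendance is a post-treatment mediator, not a confounder. Stratifying on it would bias the estimate; the causal effect is the crude pooled difference.
Pooled: the flipped-classroom section 64.0% vs the standard-lecture section 46.5%; the flipped-classroom section is higher overall.

the flipped-classroom section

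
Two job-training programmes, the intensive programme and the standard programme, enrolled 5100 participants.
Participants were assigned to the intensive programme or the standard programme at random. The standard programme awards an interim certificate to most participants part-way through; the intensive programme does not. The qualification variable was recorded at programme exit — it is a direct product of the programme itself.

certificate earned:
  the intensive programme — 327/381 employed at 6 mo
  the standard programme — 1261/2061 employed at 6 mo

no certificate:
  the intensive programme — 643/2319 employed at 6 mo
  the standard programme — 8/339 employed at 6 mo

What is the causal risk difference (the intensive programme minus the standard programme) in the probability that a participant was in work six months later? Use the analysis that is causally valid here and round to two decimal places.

Within every qualification attained during the programme level the intensive programme has the higher rate, yet pooled the standard programme does — Simpson's reversal.
Qualification attained during the programme here is a post-treatment variable shaped by the programme; conditioning on it would introduce bias rather than remove it. The overall comparison is the causal one.
The causal difference is the pooled difference: 0.359 − 0.529 = -0.169.

-0.17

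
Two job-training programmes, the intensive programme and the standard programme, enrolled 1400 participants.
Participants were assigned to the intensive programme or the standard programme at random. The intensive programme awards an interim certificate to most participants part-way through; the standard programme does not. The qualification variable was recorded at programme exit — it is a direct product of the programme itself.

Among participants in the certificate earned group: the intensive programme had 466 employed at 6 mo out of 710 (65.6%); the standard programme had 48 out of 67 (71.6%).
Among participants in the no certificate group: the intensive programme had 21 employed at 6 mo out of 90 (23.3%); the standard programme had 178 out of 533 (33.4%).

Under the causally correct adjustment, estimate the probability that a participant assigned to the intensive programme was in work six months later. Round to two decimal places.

0.61

the standard programme is higher inside every qualification attained during the programme stratum but the intensive programme is higher in aggregate. Whether to stratify depends on how qualification attained during the programme relates to the programme.
Qualification attained during the programme is recorded after the programme and is itself shifted by it — it sits on the causal path from programme to outcome. Conditioning on a mediator would strip out part of the effect we want; the pooled comparison gives the total causal effect.
So P(outcome | do(the intensive programme)) is just the pooled rate for the intensive programme: 487/800 = 0.609.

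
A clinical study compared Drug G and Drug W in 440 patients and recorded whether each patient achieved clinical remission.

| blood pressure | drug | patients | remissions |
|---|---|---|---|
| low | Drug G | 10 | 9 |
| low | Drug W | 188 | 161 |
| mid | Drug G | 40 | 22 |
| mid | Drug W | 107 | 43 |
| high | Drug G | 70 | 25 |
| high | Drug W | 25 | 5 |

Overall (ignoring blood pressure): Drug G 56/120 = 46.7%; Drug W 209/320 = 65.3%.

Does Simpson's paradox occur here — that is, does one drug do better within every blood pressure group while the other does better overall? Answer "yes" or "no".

yes

Within each blood pressure level (low 90.0% vs 85.6%; mid 55.0% vs 40.2%; high 35.7% vs 20.0%), Drug G has the higher rate every time. Pooled: 46.7% vs 65.3% — Drug W has the higher rate overall. The two comparisons disagree.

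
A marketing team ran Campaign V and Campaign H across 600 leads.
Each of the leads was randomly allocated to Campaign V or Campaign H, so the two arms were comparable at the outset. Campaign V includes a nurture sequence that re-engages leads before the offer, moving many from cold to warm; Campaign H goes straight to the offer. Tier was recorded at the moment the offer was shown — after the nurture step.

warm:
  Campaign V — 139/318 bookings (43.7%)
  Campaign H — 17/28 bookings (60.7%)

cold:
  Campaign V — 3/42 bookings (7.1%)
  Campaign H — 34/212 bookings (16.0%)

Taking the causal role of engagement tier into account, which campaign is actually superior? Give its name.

Campaign V

The engagement tier-specific comparison favours Campaign H throughout, but the pooled figures favour Campaign V. The question is whether to condition on engagement tier.
Stratifying would compare campaigns among leads the campaigns themselves sorted into engagement tier groups — a form of selection on an intermediate. The unconditioned pooled rates give the total causal effect.
Pooled: Campaign V 39.4% vs Campaign H 21.2%; Campaign V is higher overall.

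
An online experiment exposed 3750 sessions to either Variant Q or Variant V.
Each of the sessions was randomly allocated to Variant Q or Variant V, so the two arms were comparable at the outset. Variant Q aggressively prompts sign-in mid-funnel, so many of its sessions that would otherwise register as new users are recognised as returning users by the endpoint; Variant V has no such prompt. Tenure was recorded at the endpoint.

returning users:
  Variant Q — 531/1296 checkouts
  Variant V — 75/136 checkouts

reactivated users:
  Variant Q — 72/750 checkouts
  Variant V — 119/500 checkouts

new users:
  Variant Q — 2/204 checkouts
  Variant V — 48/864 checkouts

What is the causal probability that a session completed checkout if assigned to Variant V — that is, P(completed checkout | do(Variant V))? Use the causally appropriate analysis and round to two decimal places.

Variant V is higher inside every user tenure stratum but Variant Q is higher in aggregate. Whether to stratify depends on how user tenure relates to the variant.
User tenure is downstream of the variant. One should not condition on a consequence of treatment, so the overall rates are the right comparison.
So P(outcome | do(Variant V)) is just the pooled rate for Variant V: 242/1500 = 0.161.

0.16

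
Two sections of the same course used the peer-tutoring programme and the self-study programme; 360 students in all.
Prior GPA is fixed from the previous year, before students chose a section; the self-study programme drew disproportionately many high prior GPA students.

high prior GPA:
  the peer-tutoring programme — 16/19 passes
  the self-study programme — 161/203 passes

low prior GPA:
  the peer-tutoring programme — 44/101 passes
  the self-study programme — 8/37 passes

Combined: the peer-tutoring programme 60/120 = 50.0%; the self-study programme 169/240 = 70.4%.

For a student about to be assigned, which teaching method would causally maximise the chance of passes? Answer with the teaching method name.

the peer-tutoring programme

Prior GPA band satisfies the back-door criterion: it is not a descendant of the teaching method, and it blocks the spurious path from teaching method to outcome. Adjusting for it (i.e., using the within-prior GPA band rates) gives the causal effect.
Within each level — high prior GPA: 84.2% vs 79.3%; low prior GPA: 43.6% vs 21.6% — the peer-tutoring programme is higher every time.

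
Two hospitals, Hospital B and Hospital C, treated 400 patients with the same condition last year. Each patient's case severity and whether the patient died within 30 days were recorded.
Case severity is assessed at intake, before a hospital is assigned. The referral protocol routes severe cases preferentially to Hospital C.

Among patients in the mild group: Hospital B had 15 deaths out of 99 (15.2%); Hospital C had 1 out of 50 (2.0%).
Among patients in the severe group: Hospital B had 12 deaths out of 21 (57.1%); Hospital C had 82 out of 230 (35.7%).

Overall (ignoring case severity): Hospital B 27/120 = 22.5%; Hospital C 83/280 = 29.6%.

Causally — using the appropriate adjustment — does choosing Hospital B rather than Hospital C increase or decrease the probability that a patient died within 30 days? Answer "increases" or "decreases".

Case severity differs across hospitals for reasons unrelated to any effect of the hospital itself, and it separately predicts the outcome — a classic confounder. We must compare within case severity levels.
Within each level — mild: 15.2% vs 2.0%; severe: 57.1% vs 35.7% — Hospital C is lower every time.

increases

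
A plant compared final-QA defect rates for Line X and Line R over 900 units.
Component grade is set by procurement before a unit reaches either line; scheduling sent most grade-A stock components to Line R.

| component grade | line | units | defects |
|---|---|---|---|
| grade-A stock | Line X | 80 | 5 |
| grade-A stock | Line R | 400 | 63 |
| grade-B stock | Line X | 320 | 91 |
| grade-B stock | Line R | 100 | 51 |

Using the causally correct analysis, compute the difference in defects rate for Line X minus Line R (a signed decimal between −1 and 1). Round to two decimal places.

Line X is lower inside every component grade stratum but Line R is lower in aggregate. Whether to stratify depends on how component grade relates to the line.
Component grade is set before the line has any effect — it is not caused by the line — and it independently drives the outcome. That makes it a confounder, so the causal comparison is within component grade levels.
Adjusting over the population distribution of component grade: 0.533·(0.062−0.158) + 0.467·(0.284−0.510) = -0.156.

-0.16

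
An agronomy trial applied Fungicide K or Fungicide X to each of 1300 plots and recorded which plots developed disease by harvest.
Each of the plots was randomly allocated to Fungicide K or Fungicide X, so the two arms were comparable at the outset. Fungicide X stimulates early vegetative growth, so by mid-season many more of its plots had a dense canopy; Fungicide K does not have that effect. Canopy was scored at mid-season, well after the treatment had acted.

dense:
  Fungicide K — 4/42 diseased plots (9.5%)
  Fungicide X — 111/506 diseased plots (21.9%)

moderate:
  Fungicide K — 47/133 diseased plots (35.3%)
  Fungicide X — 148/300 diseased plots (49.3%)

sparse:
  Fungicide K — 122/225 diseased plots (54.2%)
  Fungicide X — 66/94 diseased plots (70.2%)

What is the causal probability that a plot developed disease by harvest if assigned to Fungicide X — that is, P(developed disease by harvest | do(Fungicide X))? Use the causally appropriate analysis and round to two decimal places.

Mid-season canopy is recorded after the fungicide and is itself shifted by it — it sits on the causal path from fungicide to outcome. Conditioning on a mediator would strip out part of the effect we want; the pooled comparison gives the total causal effect.
So P(outcome | do(Fungicide X)) is just the pooled rate for Fungicide X: 325/900 = 0.361.

0.36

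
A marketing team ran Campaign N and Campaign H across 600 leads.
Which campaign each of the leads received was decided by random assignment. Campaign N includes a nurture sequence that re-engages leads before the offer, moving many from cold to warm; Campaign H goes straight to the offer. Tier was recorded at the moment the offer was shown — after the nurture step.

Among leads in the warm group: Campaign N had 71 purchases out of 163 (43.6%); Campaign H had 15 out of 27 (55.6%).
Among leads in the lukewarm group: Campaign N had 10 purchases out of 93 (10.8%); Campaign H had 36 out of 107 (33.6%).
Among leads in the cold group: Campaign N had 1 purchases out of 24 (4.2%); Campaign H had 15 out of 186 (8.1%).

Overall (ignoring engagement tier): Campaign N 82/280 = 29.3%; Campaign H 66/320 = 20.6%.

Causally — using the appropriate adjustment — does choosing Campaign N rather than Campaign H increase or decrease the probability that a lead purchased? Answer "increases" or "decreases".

increases

Engagement tier is recorded after the campaign and is itself shifted by it — it sits on the causal path from campaign to outcome. Conditioning on a mediator would strip out part of the effect we want; the pooled comparison gives the total causal effect.
Pooled: Campaign N 29.3% vs Campaign H 20.6%; Campaign N is higher overall.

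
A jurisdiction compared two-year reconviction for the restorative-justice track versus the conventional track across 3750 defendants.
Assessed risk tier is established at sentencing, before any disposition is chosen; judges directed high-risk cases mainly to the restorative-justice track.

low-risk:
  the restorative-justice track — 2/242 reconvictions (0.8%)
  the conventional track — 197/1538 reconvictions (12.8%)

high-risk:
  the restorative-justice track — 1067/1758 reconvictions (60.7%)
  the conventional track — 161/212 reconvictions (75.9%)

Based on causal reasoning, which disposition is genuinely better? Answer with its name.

the restorative-justice track

Assessed risk tier is set before the disposition has any effect — it is not caused by the disposition — and it independently drives the outcome. That makes it a confounder, so the causal comparison is within assessed risk tier levels.
Within each level — low-risk: 0.8% vs 12.8%; high-risk: 60.7% vs 75.9% — the restorative-justice track is lower every time.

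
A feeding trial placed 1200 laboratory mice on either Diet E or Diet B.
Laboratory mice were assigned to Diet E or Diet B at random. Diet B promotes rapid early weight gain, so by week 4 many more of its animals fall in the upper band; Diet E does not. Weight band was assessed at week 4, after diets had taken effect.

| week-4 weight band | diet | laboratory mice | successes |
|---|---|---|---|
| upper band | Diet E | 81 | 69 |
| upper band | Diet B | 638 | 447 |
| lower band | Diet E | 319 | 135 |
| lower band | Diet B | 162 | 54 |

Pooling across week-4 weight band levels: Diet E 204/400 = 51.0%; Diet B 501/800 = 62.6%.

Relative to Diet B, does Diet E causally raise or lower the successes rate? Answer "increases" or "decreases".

decreases

The week-4 weight band-specific comparison favours Diet E throughout, but the pooled figures favour Diet B. The question is whether to condition on week-4 weight band.
Week-4 weight band is recorded after the diet and is itself shifted by it — it sits on the causal path from diet to outcome. Conditioning on a mediator would strip out part of the effect we want; the pooled comparison gives the total causal effect.
Pooled: Diet E 51.0% vs Diet B 62.6%; Diet B is higher overall.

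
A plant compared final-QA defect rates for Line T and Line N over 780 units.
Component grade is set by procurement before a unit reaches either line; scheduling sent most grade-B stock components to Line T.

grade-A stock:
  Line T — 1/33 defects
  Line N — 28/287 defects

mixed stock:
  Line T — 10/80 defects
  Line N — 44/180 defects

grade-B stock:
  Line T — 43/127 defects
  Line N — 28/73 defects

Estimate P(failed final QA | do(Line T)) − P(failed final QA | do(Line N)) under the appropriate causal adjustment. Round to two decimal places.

-0.08

Line T is lower inside every component grade stratum but Line N is lower in aggregate. Whether to stratify depends on how component grade relates to the line.
The imbalance in component grade arose from how units were allocated, not from anything the line did; and component grade independently affects the outcome. The pooled gap is confounded — condition on component grade.
Adjusting over the population distribution of component grade: 0.410·(0.030−0.098) + 0.333·(0.125−0.244) + 0.256·(0.339−0.384) = -0.079.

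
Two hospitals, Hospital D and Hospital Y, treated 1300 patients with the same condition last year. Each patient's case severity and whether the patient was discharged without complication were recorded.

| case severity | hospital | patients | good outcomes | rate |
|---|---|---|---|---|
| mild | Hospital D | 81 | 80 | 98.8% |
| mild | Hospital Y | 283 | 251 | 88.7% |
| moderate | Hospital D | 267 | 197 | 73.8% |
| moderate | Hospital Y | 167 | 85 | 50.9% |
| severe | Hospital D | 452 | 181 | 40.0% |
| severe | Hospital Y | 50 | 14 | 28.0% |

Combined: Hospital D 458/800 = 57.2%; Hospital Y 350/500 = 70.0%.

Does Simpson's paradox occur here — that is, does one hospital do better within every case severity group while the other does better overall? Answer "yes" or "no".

Within each case severity level (mild 98.8% vs 88.7%; moderate 73.8% vs 50.9%; severe 40.0% vs 28.0%), Hospital D has the higher rate every time. Pooled: 57.2% vs 70.0% — Hospital Y has the higher rate overall. The two comparisons disagree.

yes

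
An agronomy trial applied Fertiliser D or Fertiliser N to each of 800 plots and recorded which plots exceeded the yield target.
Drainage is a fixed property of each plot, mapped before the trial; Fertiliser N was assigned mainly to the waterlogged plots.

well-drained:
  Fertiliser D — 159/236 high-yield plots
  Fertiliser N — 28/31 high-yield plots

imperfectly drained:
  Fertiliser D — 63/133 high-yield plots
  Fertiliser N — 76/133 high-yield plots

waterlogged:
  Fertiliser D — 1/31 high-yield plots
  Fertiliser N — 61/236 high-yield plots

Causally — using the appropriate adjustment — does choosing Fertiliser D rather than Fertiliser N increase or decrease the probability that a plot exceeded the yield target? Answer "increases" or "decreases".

Field drainage satisfies the back-door criterion: it is not a descendant of the fertiliser, and it blocks the spurious path from fertiliser to outcome. Adjusting for it (i.e., using the within-field drainage rates) gives the causal effect.
Within each level — well-drained: 67.4% vs 90.3%; imperfectly drained: 47.4% vs 57.1%; waterlogged: 3.2% vs 25.8% — Fertiliser N is higher every time.

decreases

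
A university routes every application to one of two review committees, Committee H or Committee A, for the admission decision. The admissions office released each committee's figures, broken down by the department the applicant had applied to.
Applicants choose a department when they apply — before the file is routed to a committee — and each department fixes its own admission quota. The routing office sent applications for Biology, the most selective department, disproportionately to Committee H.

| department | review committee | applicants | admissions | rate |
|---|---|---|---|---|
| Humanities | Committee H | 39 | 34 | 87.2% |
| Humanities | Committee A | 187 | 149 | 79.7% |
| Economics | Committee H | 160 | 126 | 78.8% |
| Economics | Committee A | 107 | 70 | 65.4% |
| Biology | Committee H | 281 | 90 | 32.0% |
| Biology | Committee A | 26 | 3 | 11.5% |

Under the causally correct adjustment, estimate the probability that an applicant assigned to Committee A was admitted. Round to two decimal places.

Department satisfies the back-door criterion: it is not a descendant of the review committee, and it blocks the spurious path from review committee to outcome. Adjusting for it (i.e., using the within-department rates) gives the causal effect.
Standardising Committee A to the population department mix: 0.282·149/187 + 0.334·70/107 + 0.384·3/26 = 0.488.

0.49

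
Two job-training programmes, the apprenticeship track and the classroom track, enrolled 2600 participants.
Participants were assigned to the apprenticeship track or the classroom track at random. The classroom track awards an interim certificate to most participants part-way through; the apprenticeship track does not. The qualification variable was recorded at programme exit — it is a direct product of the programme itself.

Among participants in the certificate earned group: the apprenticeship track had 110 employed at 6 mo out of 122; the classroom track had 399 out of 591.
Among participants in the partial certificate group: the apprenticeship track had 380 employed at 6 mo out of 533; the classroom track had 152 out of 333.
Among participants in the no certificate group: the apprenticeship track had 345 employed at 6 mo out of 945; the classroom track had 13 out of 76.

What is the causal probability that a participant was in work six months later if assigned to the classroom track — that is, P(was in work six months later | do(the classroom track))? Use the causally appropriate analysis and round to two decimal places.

0.56

the apprenticeship track is higher inside every qualification attained during the programme stratum but the classroom track is higher in aggregate. Whether to stratify depends on how qualification attained during the programme relates to the programme.
Qualification attained during the programme is downstream of the programme. One should not condition on a consequence of treatment, so the overall rates are the right comparison.
So P(outcome | do(the classroom track)) is just the pooled rate for the classroom track: 564/1000 = 0.564.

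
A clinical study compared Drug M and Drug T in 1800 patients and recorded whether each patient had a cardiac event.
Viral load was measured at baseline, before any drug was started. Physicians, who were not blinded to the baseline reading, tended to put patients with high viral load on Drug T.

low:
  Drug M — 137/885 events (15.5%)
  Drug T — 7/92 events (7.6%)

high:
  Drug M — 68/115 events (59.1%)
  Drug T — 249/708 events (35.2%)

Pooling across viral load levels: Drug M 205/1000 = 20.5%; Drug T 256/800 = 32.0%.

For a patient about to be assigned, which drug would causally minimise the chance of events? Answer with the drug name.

The viral load-specific comparison favours Drug T throughout, but the pooled figures favour Drug M. The question is whether to condition on viral load.
The imbalance in viral load arose from how patients were allocated, not from anything the drug did; and viral load independently affects the outcome. The pooled gap is confounded — condition on viral load.
Within each level — low: 15.5% vs 7.6%; high: 59.1% vs 35.2% — Drug T is lower every time.

Drug T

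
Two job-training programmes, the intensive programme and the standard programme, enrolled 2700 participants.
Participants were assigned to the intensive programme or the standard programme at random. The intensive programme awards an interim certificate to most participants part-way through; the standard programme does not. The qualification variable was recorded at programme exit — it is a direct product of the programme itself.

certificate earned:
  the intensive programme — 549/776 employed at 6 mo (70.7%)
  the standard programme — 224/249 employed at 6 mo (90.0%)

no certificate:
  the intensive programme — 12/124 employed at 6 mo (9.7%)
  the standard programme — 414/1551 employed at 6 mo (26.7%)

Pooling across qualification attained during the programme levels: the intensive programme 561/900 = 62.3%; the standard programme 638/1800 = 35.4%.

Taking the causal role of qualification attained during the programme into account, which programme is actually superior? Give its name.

The distribution of qualification attained during the programme is itself part of what the programme does — it is an intermediate outcome. Holding it fixed would remove that part of the effect; the total effect is the pooled difference.
Pooled: the intensive programme 62.3% vs the standard programme 35.4%; the intensive programme is higher overall.

the intensive programme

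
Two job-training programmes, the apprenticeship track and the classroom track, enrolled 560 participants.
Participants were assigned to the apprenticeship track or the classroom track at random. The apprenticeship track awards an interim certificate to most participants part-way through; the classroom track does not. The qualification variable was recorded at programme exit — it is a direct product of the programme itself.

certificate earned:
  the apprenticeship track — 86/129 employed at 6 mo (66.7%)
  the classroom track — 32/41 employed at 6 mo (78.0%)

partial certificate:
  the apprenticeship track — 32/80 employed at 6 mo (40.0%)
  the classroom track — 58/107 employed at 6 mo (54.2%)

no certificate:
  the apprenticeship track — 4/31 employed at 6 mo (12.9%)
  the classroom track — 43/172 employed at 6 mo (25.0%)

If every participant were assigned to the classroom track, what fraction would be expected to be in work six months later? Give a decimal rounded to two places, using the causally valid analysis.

0.42

Qualification attained during the programme is recorded after the programme and is itself shifted by it — it sits on the causal path from programme to outcome. Conditioning on a mediator would strip out part of the effect we want; the pooled comparison gives the total causal effect.
So P(outcome | do(the classroom track)) is just the pooled rate for the classroom track: 133/320 = 0.416.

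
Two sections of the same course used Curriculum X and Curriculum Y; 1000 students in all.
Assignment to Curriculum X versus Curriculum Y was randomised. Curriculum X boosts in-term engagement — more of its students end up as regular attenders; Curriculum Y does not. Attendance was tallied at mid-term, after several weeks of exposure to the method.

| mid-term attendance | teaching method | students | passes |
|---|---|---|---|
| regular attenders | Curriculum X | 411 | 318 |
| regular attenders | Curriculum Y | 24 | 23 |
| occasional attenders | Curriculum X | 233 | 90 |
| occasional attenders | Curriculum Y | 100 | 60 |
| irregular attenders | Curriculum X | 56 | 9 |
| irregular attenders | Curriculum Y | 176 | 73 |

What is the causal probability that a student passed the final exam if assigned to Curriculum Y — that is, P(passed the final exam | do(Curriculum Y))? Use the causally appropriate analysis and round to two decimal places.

0.52

Within every mid-term attendance level Curriculum Y has the higher rate, yet pooled Curriculum X does — Simpson's reversal.
Mid-term attendance is downstream of the teaching method. One should not condition on a consequence of treatment, so the overall rates are the right comparison.
So P(outcome | do(Curriculum Y)) is just the pooled rate for Curriculum Y: 156/300 = 0.520.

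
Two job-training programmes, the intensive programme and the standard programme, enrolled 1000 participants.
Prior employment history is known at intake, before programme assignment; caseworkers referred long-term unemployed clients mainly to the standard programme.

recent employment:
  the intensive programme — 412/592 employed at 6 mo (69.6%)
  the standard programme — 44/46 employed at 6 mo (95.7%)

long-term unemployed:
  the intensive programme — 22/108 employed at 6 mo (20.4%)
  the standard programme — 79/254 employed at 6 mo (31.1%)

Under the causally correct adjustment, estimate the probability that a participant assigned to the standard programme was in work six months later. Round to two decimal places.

the standard programme is higher inside every prior employment history stratum but the intensive programme is higher in aggregate. Whether to stratify depends on how prior employment history relates to the programme.
Nothing the programme does changes prior employment history; the imbalance is an allocation artefact. With prior employment history also predicting the outcome, the pooled figure is confounded, and the within-stratum comparison is the causal one.
Standardising the standard programme to the population prior employment history mix: 0.638·44/46 + 0.362·79/254 = 0.723.

0.72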